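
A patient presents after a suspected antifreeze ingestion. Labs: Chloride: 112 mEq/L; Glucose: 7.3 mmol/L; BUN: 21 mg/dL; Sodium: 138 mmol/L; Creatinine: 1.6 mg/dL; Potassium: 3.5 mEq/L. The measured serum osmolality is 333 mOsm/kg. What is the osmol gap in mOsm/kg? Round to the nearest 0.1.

Calculated osmolality = 2·Na + glucose + BUN/2.8
= 2·138 + 7.3 + 21/2.8
= 276 + 7.30 + 7.50
= 290.8 mOsm/kg ≈ 290.8 mOsm/kg
Osmolar gap = measured − calculated = 333 − 290.8 = 42.2 mOsm/kg

42.2 mOsm/kg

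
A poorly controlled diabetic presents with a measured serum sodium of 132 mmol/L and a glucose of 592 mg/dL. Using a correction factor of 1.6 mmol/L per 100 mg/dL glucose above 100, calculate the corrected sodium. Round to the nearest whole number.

140 mmol/L

Corrected Na = measured Na + 1.6 · (glucose − 100)/100
= 132 + 1.6 · (592 − 100)/100
= 132 + 7.9
= 139.9 mmol/L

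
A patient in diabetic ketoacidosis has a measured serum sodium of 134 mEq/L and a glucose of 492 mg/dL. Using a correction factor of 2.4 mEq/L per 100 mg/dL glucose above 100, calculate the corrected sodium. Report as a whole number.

Corrected Na = measured Na + 2.4 · (glucose − 100)/100
= 134 + 2.4 · (492 − 100)/100
= 134 + 9.4
= 143.4 mEq/L

143 mEq/L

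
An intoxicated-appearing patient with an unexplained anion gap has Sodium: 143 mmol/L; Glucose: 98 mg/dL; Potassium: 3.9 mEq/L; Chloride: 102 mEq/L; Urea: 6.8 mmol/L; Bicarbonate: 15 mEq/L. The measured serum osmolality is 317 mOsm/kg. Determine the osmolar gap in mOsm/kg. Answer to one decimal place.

Calculated osmolality = 2·Na + glucose/18 + urea
= 2·143 + 98/18 + 6.8
= 286 + 5.44 + 6.80
= 298.24 mOsm/kg ≈ 298.2 mOsm/kg
Osmolar gap = measured − calculated = 317 − 298.2 = 18.8 mOsm/kg

18.8 mOsm/kg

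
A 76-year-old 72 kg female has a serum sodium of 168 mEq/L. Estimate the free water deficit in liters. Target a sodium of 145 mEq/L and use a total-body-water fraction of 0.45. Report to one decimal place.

TBW = 0.45 · 72 = 32.4 L
Free water deficit = TBW · (Na/145 − 1)
= 32.4 · (168/145 − 1)
= 32.4 · 0.1586
= 5.14 L

5.1 L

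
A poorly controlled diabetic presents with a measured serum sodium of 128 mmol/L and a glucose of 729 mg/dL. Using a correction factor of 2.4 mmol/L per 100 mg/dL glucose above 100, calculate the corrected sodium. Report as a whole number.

Corrected Na = measured Na + 2.4 · (glucose − 100)/100
= 128 + 2.4 · (729 − 100)/100
= 128 + 15.1
= 143.1 mmol/L

143 mmol/L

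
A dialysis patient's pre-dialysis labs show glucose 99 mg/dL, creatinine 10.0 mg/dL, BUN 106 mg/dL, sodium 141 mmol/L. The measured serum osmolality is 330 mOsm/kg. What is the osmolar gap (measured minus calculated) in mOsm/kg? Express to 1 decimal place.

Calculated osmolality = 2·Na + glucose/18 + BUN/2.8
= 2·141 + 99/18 + 106/2.8
= 282 + 5.50 + 37.86
= 325.36 mOsm/kg ≈ 325.4 mOsm/kg
Osmolar gap = measured − calculated = 330 − 325.4 = 4.6 mOsm/kg

4.6 mOsm/kg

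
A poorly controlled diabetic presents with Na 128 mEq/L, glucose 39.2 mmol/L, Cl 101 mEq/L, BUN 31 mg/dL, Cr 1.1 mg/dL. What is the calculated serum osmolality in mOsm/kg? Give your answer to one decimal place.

Calculated osmolality = 2·Na + glucose + BUN/2.8
= 2·128 + 39.2 + 31/2.8
= 256 + 39.20 + 11.07
= 306.27 mOsm/kg

306.3 mOsm/kg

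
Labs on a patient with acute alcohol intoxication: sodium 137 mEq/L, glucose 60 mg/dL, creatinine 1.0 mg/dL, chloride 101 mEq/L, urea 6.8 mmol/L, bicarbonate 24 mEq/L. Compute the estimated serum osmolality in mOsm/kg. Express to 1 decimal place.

Calculated osmolality = 2·Na + glucose/18 + urea
= 2·137 + 60/18 + 6.8
= 274 + 3.33 + 6.80
= 284.13 mOsm/kg

284.1 mOsm/kg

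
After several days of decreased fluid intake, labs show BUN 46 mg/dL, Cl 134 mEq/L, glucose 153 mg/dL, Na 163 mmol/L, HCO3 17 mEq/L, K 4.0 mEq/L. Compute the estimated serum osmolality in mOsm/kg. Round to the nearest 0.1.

Calculated osmolality = 2·Na + glucose/18 + BUN/2.8
= 2·163 + 153/18 + 46/2.8
= 326 + 8.50 + 16.43
= 350.93 mOsm/kg

350.9 mOsm/kg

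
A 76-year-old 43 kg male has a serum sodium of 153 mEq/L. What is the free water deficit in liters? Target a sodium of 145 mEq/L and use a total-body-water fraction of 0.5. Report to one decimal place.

TBW = 0.5 · 43 = 21.5 L
Free water deficit = TBW · (Na/145 − 1)
= 21.5 · (153/145 − 1)
= 21.5 · 0.0552
= 1.19 L

1.2 L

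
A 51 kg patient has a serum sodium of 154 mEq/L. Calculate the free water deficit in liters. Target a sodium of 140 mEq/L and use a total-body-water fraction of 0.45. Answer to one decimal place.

TBW = 0.45 · 51 = 22.95 L
Free water deficit = TBW · (Na/140 − 1)
= 22.95 · (154/140 − 1)
= 22.95 · 0.1
= 2.29 L

2.3 L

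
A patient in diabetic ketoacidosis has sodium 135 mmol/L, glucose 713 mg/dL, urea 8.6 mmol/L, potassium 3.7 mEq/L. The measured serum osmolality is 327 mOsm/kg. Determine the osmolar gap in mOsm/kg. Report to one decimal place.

8.8 mOsm/kg

Calculated osmolality = 2·Na + glucose/18 + urea
= 2·135 + 713/18 + 8.6
= 270 + 39.61 + 8.60
= 318.21 mOsm/kg ≈ 318.2 mOsm/kg
Osmolar gap = measured − calculated = 327 − 318.2 = 8.8 mOsm/kg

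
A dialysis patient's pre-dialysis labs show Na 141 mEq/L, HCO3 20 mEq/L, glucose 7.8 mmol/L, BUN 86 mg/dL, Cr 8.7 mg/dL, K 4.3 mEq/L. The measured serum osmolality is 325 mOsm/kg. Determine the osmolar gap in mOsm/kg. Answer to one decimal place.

Calculated osmolality = 2·Na + glucose + BUN/2.8
= 2·141 + 7.8 + 86/2.8
= 282 + 7.80 + 30.71
= 320.51 mOsm/kg ≈ 320.5 mOsm/kg
Osmolar gap = measured − calculated = 325 − 320.5 = 4.5 mOsm/kg

4.5 mOsm/kg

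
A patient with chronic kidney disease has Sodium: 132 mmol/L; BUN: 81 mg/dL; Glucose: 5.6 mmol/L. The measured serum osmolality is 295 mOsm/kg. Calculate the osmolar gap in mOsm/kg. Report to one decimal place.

-3.5 mOsm/kg

Calculated osmolality = 2·Na + glucose + BUN/2.8
= 2·132 + 5.6 + 81/2.8
= 264 + 5.60 + 28.93
= 298.53 mOsm/kg ≈ 298.5 mOsm/kg
Osmolar gap = measured − calculated = 295 − 298.5 = -3.5 mOsm/kg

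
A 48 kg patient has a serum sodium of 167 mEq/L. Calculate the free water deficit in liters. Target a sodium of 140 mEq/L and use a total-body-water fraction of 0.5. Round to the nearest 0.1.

4.6 L

TBW = 0.5 · 48 = 24 L
Free water deficit = TBW · (Na/140 − 1)
= 24 · (167/140 − 1)
= 24 · 0.1929
= 4.63 L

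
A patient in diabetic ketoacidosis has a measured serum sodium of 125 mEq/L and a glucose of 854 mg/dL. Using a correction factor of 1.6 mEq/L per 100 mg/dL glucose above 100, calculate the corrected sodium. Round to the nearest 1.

Corrected Na = measured Na + 1.6 · (glucose − 100)/100
= 125 + 1.6 · (854 − 100)/100
= 125 + 12.1
= 137.1 mEq/L

137 mEq/L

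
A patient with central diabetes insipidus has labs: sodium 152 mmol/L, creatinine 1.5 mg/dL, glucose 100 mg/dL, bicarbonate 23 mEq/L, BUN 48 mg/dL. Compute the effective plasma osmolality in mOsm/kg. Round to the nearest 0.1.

Effective osmolality excludes urea (freely permeant across cell membranes):
2·Na + glucose/18
= 2·152 + 100/18
= 304 + 5.56
= 309.56 mOsm/kg

309.6 mOsm/kg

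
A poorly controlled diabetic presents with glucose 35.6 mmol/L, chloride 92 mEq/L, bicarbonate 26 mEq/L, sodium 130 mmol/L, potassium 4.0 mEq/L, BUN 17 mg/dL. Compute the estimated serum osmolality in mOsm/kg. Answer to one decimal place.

301.7 mOsm/kg

Calculated osmolality = 2·Na + glucose + BUN/2.8
= 2·130 + 35.6 + 17/2.8
= 260 + 35.60 + 6.07
= 301.67 mOsm/kg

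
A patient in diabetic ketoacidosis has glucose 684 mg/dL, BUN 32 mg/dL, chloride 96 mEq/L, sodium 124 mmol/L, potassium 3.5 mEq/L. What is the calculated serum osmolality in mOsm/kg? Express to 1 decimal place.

Calculated osmolality = 2·Na + glucose/18 + BUN/2.8
= 2·124 + 684/18 + 32/2.8
= 248 + 38 + 11.43
= 297.43 mOsm/kg

297.4 mOsm/kg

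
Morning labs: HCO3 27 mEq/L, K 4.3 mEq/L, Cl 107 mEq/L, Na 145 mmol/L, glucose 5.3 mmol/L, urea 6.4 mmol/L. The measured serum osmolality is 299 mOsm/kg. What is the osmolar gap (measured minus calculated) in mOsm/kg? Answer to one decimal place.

Calculated osmolality = 2·Na + glucose + urea
= 2·145 + 5.3 + 6.4
= 290 + 5.30 + 6.40
= 301.7 mOsm/kg ≈ 301.7 mOsm/kg
Osmolar gap = measured − calculated = 299 − 301.7 = -2.7 mOsm/kg

-2.7 mOsm/kg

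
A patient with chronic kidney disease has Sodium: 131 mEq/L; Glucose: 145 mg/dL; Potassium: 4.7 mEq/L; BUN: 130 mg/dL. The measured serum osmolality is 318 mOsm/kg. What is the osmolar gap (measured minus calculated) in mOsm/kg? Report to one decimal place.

Calculated osmolality = 2·Na + glucose/18 + BUN/2.8
= 2·131 + 145/18 + 130/2.8
= 262 + 8.06 + 46.43
= 316.49 mOsm/kg ≈ 316.5 mOsm/kg
Osmolar gap = measured − calculated = 318 − 316.5 = 1.5 mOsm/kg

1.5 mOsm/kg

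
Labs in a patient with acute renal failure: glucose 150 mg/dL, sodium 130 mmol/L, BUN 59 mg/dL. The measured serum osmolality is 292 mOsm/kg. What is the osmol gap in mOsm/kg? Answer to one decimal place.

2.6 mOsm/kg

Calculated osmolality = 2·Na + glucose/18 + BUN/2.8
= 2·130 + 150/18 + 59/2.8
= 260 + 8.33 + 21.07
= 289.4 mOsm/kg ≈ 289.4 mOsm/kg
Osmolar gap = measured − calculated = 292 − 289.4 = 2.6 mOsm/kg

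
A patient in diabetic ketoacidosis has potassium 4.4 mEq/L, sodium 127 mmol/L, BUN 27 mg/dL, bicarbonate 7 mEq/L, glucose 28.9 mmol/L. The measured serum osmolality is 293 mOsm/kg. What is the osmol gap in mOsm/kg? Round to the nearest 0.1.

0.5 mOsm/kg

Calculated osmolality = 2·Na + glucose + BUN/2.8
= 2·127 + 28.9 + 27/2.8
= 254 + 28.90 + 9.64
= 292.54 mOsm/kg ≈ 292.5 mOsm/kg
Osmolar gap = measured − calculated = 293 − 292.5 = 0.5 mOsm/kg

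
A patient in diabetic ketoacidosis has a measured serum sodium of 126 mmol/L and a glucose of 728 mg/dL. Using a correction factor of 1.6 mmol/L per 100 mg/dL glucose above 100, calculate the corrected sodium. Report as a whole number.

Corrected Na = measured Na + 1.6 · (glucose − 100)/100
= 126 + 1.6 · (728 − 100)/100
= 126 + 10
= 136 mmol/L

136 mmol/L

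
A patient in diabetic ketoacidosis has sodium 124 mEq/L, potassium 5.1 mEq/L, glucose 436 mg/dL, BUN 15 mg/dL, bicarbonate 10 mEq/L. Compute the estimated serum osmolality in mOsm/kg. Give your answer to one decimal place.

Calculated osmolality = 2·Na + glucose/18 + BUN/2.8
= 2·124 + 436/18 + 15/2.8
= 248 + 24.22 + 5.36
= 277.58 mOsm/kg

277.6 mOsm/kg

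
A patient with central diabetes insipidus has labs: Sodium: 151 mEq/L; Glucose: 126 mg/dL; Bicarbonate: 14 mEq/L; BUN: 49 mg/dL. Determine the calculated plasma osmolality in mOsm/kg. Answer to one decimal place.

Calculated osmolality = 2·Na + glucose/18 + BUN/2.8
= 2·151 + 126/18 + 49/2.8
= 302 + 7 + 17.50
= 326.5 mOsm/kg

326.5 mOsm/kg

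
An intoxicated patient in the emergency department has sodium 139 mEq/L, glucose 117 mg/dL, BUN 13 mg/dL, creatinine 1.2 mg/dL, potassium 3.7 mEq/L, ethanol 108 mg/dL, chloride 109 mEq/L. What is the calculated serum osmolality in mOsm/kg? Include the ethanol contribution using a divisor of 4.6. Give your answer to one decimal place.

312.6 mOsm/kg

Calculated osmolality = 2·Na + glucose/18 + BUN/2.8 + ethanol/4.6
= 2·139 + 117/18 + 13/2.8 + 108/4.6
= 278 + 6.50 + 4.64 + 23.48
= 312.62 mOsm/kg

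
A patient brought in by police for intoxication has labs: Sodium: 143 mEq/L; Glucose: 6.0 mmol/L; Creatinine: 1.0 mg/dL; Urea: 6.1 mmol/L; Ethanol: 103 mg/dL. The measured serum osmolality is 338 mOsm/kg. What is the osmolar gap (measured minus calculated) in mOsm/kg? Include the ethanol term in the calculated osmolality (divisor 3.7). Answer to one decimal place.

Calculated osmolality = 2·Na + glucose + urea + ethanol/3.7
= 2·143 + 6 + 6.1 + 103/3.7
= 286 + 6 + 6.10 + 27.84
= 325.94 mOsm/kg ≈ 325.9 mOsm/kg
Osmolar gap = measured − calculated = 338 − 325.9 = 12.1 mOsm/kg

12.1 mOsm/kg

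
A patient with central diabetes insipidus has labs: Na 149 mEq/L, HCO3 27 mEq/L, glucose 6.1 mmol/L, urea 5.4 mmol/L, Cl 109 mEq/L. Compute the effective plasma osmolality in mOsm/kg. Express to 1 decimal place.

304.1 mOsm/kg

Effective osmolality excludes urea (freely permeant across cell membranes):
2·Na + glucose
= 2·149 + 6.1
= 298 + 6.1
= 304.1 mOsm/kg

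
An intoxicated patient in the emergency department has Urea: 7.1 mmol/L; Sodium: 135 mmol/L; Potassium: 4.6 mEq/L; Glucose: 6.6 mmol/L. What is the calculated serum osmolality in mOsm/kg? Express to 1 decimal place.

Calculated osmolality = 2·Na + glucose + urea
= 2·135 + 6.6 + 7.1
= 270 + 6.60 + 7.10
= 283.7 mOsm/kg

283.7 mOsm/kg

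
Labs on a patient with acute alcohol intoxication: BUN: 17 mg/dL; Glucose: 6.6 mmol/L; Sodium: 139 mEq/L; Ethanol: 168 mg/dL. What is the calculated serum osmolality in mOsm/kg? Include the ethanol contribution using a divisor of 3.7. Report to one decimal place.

336.1 mOsm/kg

Calculated osmolality = 2·Na + glucose + BUN/2.8 + ethanol/3.7
= 2·139 + 6.6 + 17/2.8 + 168/3.7
= 278 + 6.60 + 6.07 + 45.41
= 336.08 mOsm/kg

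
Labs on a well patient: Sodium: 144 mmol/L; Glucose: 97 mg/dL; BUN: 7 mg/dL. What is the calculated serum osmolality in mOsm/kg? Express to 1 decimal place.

295.9 mOsm/kg

Calculated osmolality = 2·Na + glucose/18 + BUN/2.8
= 2·144 + 97/18 + 7/2.8
= 288 + 5.39 + 2.50
= 295.89 mOsm/kg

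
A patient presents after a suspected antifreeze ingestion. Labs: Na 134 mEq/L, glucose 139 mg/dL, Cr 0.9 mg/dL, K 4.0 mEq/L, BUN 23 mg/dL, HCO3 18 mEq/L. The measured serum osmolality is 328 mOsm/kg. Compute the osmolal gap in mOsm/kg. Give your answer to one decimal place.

Calculated osmolality = 2·Na + glucose/18 + BUN/2.8
= 2·134 + 139/18 + 23/2.8
= 268 + 7.72 + 8.21
= 283.93 mOsm/kg ≈ 283.9 mOsm/kg
Osmolar gap = measured − calculated = 328 − 283.9 = 44.1 mOsm/kg

44.1 mOsm/kg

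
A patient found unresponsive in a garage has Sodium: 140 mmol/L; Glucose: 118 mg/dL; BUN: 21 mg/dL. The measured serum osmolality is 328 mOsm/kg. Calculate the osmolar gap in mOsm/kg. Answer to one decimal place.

33.9 mOsm/kg

Calculated osmolality = 2·Na + glucose/18 + BUN/2.8
= 2·140 + 118/18 + 21/2.8
= 280 + 6.56 + 7.50
= 294.06 mOsm/kg ≈ 294.1 mOsm/kg
Osmolar gap = measured − calculated = 328 − 294.1 = 33.9 mOsm/kg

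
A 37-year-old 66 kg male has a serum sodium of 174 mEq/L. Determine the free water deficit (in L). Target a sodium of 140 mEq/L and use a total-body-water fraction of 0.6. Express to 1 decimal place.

TBW = 0.6 · 66 = 39.6 L
Free water deficit = TBW · (Na/140 − 1)
= 39.6 · (174/140 − 1)
= 39.6 · 0.2429
= 9.62 L

9.6 L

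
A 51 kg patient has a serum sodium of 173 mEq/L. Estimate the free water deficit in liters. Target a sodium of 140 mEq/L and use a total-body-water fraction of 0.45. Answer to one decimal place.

5.4 L

TBW = 0.45 · 51 = 22.95 L
Free water deficit = TBW · (Na/140 − 1)
= 22.95 · (173/140 − 1)
= 22.95 · 0.2357
= 5.41 L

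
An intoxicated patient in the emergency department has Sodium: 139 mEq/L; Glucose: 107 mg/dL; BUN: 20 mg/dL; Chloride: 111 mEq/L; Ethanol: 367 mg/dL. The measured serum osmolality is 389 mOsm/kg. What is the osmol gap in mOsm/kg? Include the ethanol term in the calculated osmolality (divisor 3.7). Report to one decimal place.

-1.3 mOsm/kg

Calculated osmolality = 2·Na + glucose/18 + BUN/2.8 + ethanol/3.7
= 2·139 + 107/18 + 20/2.8 + 367/3.7
= 278 + 5.94 + 7.14 + 99.19
= 390.27 mOsm/kg ≈ 390.3 mOsm/kg
Osmolar gap = measured − calculated = 389 − 390.3 = -1.3 mOsm/kg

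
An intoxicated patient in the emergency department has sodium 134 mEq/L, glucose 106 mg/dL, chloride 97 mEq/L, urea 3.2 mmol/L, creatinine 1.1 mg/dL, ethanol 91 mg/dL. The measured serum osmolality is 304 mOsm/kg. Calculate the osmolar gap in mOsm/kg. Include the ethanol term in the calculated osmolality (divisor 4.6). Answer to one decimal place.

7.1 mOsm/kg

Calculated osmolality = 2·Na + glucose/18 + urea + ethanol/4.6
= 2·134 + 106/18 + 3.2 + 91/4.6
= 268 + 5.89 + 3.20 + 19.78
= 296.87 mOsm/kg ≈ 296.9 mOsm/kg
Osmolar gap = measured − calculated = 304 − 296.9 = 7.1 mOsm/kg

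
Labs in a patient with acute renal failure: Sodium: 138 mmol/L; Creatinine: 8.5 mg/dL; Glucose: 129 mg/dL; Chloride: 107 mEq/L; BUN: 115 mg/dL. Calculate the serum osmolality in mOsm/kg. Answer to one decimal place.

324.2 mOsm/kg

Calculated osmolality = 2·Na + glucose/18 + BUN/2.8
= 2·138 + 129/18 + 115/2.8
= 276 + 7.17 + 41.07
= 324.24 mOsm/kg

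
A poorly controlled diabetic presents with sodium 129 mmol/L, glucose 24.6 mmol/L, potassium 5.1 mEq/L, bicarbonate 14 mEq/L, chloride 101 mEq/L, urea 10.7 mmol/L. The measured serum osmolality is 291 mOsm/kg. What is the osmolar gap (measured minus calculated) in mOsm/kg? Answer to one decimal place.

-2.3 mOsm/kg

Calculated osmolality = 2·Na + glucose + urea
= 2·129 + 24.6 + 10.7
= 258 + 24.60 + 10.70
= 293.3 mOsm/kg ≈ 293.3 mOsm/kg
Osmolar gap = measured − calculated = 291 − 293.3 = -2.3 mOsm/kg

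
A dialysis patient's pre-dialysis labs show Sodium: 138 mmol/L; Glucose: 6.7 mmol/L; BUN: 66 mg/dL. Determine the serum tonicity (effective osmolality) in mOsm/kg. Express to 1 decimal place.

Effective osmolality excludes urea (freely permeant across cell membranes):
2·Na + glucose
= 2·138 + 6.7
= 276 + 6.7
= 282.7 mOsm/kg

282.7 mOsm/kg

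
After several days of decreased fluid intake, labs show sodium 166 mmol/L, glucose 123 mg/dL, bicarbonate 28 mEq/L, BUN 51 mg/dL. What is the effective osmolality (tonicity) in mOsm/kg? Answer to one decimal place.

338.8 mOsm/kg

Effective osmolality excludes urea (freely permeant across cell membranes):
2·Na + glucose/18
= 2·166 + 123/18
= 332 + 6.83
= 338.83 mOsm/kg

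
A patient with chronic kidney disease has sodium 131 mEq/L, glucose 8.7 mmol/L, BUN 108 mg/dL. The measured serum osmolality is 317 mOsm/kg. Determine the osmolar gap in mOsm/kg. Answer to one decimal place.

7.7 mOsm/kg

Calculated osmolality = 2·Na + glucose + BUN/2.8
= 2·131 + 8.7 + 108/2.8
= 262 + 8.70 + 38.57
= 309.27 mOsm/kg ≈ 309.3 mOsm/kg
Osmolar gap = measured − calculated = 317 − 309.3 = 7.7 mOsm/kg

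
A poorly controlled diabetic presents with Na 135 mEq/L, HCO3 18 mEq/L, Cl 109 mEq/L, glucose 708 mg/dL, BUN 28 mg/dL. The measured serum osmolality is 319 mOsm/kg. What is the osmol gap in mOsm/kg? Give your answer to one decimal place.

Calculated osmolality = 2·Na + glucose/18 + BUN/2.8
= 2·135 + 708/18 + 28/2.8
= 270 + 39.33 + 10
= 319.33 mOsm/kg ≈ 319.3 mOsm/kg
Osmolar gap = measured − calculated = 319 − 319.3 = -0.3 mOsm/kg

-0.3 mOsm/kg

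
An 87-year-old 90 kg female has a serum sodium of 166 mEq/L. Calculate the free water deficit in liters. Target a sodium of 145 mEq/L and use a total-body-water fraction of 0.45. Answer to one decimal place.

TBW = 0.45 · 90 = 40.5 L
Free water deficit = TBW · (Na/145 − 1)
= 40.5 · (166/145 − 1)
= 40.5 · 0.1448
= 5.86 L

5.9 L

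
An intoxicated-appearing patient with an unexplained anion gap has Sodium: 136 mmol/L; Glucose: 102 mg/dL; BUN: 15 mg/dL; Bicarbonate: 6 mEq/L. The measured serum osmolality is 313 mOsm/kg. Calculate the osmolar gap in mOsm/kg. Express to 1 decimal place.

30.0 mOsm/kg

Calculated osmolality = 2·Na + glucose/18 + BUN/2.8
= 2·136 + 102/18 + 15/2.8
= 272 + 5.67 + 5.36
= 283.03 mOsm/kg ≈ 283.0 mOsm/kg
Osmolar gap = measured − calculated = 313 − 283.0 = 30.0 mOsm/kg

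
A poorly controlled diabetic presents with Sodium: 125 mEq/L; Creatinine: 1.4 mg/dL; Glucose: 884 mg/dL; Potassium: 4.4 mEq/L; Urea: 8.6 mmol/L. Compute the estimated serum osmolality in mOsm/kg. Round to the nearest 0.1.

Calculated osmolality = 2·Na + glucose/18 + urea
= 2·125 + 884/18 + 8.6
= 250 + 49.11 + 8.60
= 307.71 mOsm/kg

307.7 mOsm/kg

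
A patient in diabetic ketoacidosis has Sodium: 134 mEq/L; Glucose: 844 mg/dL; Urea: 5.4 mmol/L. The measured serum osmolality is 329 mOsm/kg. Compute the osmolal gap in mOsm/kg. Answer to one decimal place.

8.7 mOsm/kg

Calculated osmolality = 2·Na + glucose/18 + urea
= 2·134 + 844/18 + 5.4
= 268 + 46.89 + 5.40
= 320.29 mOsm/kg ≈ 320.3 mOsm/kg
Osmolar gap = measured − calculated = 329 − 320.3 = 8.7 mOsm/kg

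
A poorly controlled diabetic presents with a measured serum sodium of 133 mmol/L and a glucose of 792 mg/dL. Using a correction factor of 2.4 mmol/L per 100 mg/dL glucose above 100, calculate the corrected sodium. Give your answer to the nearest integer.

150 mmol/L

Corrected Na = measured Na + 2.4 · (glucose − 100)/100
= 133 + 2.4 · (792 − 100)/100
= 133 + 16.6
= 149.6 mmol/L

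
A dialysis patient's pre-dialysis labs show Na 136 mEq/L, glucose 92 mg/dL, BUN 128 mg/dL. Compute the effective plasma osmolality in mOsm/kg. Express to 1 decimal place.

277.1 mOsm/kg

Effective osmolality excludes urea (freely permeant across cell membranes):
2·Na + glucose/18
= 2·136 + 92/18
= 272 + 5.11
= 277.11 mOsm/kg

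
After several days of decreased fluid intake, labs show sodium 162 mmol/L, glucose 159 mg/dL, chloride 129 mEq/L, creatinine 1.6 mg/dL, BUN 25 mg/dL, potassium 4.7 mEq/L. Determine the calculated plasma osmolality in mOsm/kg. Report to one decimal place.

341.8 mOsm/kg

Calculated osmolality = 2·Na + glucose/18 + BUN/2.8
= 2·162 + 159/18 + 25/2.8
= 324 + 8.83 + 8.93
= 341.76 mOsm/kg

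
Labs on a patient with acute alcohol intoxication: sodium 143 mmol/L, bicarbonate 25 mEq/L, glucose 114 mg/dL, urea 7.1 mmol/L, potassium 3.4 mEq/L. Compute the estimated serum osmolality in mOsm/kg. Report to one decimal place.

299.4 mOsm/kg

Calculated osmolality = 2·Na + glucose/18 + urea
= 2·143 + 114/18 + 7.1
= 286 + 6.33 + 7.10
= 299.43 mOsm/kg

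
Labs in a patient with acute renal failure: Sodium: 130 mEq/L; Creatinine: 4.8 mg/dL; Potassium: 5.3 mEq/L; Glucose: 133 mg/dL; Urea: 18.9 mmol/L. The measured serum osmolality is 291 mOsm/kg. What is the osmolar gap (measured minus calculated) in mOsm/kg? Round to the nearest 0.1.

4.7 mOsm/kg

Calculated osmolality = 2·Na + glucose/18 + urea
= 2·130 + 133/18 + 18.9
= 260 + 7.39 + 18.90
= 286.29 mOsm/kg ≈ 286.3 mOsm/kg
Osmolar gap = measured − calculated = 291 − 286.3 = 4.7 mOsm/kg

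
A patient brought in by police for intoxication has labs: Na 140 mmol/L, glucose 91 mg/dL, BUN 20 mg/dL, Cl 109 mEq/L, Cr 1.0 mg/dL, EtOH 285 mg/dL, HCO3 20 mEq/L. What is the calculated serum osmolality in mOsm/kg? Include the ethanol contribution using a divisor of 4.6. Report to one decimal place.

Calculated osmolality = 2·Na + glucose/18 + BUN/2.8 + ethanol/4.6
= 2·140 + 91/18 + 20/2.8 + 285/4.6
= 280 + 5.06 + 7.14 + 61.96
= 354.16 mOsm/kg

354.2 mOsm/kg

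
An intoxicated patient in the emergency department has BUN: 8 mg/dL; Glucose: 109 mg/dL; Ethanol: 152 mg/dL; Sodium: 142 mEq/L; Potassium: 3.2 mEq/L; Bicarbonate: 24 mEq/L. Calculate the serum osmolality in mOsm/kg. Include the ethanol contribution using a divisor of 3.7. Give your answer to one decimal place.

334.0 mOsm/kg

Calculated osmolality = 2·Na + glucose/18 + BUN/2.8 + ethanol/3.7
= 2·142 + 109/18 + 8/2.8 + 152/3.7
= 284 + 6.06 + 2.86 + 41.08
= 334 mOsm/kg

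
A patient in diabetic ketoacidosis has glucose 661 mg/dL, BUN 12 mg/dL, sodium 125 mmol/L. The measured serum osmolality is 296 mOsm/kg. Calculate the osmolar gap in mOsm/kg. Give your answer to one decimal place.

Calculated osmolality = 2·Na + glucose/18 + BUN/2.8
= 2·125 + 661/18 + 12/2.8
= 250 + 36.72 + 4.29
= 291.01 mOsm/kg ≈ 291.0 mOsm/kg
Osmolar gap = measured − calculated = 296 − 291.0 = 5.0 mOsm/kg

5.0 mOsm/kg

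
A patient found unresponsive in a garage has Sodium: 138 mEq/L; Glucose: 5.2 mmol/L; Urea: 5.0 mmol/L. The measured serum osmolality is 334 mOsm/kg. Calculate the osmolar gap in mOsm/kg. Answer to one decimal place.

Calculated osmolality = 2·Na + glucose + urea
= 2·138 + 5.2 + 5
= 276 + 5.20 + 5
= 286.2 mOsm/kg ≈ 286.2 mOsm/kg
Osmolar gap = measured − calculated = 334 − 286.2 = 47.8 mOsm/kg

47.8 mOsm/kg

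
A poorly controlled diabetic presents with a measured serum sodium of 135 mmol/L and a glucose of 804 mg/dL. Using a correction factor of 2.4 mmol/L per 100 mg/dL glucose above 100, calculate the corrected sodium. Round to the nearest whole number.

152 mmol/L

Corrected Na = measured Na + 2.4 · (glucose − 100)/100
= 135 + 2.4 · (804 − 100)/100
= 135 + 16.9
= 151.9 mmol/L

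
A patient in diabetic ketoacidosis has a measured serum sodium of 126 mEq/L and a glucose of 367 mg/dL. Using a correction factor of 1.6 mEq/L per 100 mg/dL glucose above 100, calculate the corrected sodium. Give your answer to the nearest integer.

Corrected Na = measured Na + 1.6 · (glucose − 100)/100
= 126 + 1.6 · (367 − 100)/100
= 126 + 4.3
= 130.3 mEq/L

130 mEq/L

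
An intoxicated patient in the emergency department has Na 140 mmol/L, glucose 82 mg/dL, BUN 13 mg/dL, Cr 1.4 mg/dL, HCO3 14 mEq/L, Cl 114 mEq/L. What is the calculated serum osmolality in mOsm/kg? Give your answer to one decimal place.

289.2 mOsm/kg

Calculated osmolality = 2·Na + glucose/18 + BUN/2.8
= 2·140 + 82/18 + 13/2.8
= 280 + 4.56 + 4.64
= 289.2 mOsm/kg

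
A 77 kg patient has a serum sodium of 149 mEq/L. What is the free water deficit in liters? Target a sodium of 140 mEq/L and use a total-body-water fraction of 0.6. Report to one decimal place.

TBW = 0.6 · 77 = 46.2 L
Free water deficit = TBW · (Na/140 − 1)
= 46.2 · (149/140 − 1)
= 46.2 · 0.0643
= 2.97 L

3.0 L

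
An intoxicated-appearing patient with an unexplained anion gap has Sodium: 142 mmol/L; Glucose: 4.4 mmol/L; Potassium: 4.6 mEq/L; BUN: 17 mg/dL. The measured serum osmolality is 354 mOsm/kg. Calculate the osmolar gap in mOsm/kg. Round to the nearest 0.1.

Calculated osmolality = 2·Na + glucose + BUN/2.8
= 2·142 + 4.4 + 17/2.8
= 284 + 4.40 + 6.07
= 294.47 mOsm/kg ≈ 294.5 mOsm/kg
Osmolar gap = measured − calculated = 354 − 294.5 = 59.5 mOsm/kg

59.5 mOsm/kg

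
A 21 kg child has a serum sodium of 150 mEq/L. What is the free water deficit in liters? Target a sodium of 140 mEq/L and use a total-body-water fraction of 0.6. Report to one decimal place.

0.9 L

TBW = 0.6 · 21 = 12.6 L
Free water deficit = TBW · (Na/140 − 1)
= 12.6 · (150/140 − 1)
= 12.6 · 0.0714
= 0.9 L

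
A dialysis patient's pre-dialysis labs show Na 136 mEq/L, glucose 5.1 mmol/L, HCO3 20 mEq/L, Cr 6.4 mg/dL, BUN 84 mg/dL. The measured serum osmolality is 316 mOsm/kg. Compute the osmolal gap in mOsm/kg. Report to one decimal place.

Calculated osmolality = 2·Na + glucose + BUN/2.8
= 2·136 + 5.1 + 84/2.8
= 272 + 5.10 + 30
= 307.1 mOsm/kg ≈ 307.1 mOsm/kg
Osmolar gap = measured − calculated = 316 − 307.1 = 8.9 mOsm/kg

8.9 mOsm/kg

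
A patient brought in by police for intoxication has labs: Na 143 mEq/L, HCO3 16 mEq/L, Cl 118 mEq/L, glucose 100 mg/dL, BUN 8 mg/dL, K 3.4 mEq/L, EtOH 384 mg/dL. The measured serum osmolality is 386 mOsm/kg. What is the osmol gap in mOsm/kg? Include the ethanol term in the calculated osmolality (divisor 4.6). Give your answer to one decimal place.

Calculated osmolality = 2·Na + glucose/18 + BUN/2.8 + ethanol/4.6
= 2·143 + 100/18 + 8/2.8 + 384/4.6
= 286 + 5.56 + 2.86 + 83.48
= 377.9 mOsm/kg ≈ 377.9 mOsm/kg
Osmolar gap = measured − calculated = 386 − 377.9 = 8.1 mOsm/kg

8.1 mOsm/kg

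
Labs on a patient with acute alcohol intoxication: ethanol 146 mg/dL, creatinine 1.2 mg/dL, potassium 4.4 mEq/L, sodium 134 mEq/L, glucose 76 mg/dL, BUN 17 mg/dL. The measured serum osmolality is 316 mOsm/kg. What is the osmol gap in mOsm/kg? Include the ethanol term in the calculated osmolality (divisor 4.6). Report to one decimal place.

Calculated osmolality = 2·Na + glucose/18 + BUN/2.8 + ethanol/4.6
= 2·134 + 76/18 + 17/2.8 + 146/4.6
= 268 + 4.22 + 6.07 + 31.74
= 310.03 mOsm/kg ≈ 310.0 mOsm/kg
Osmolar gap = measured − calculated = 316 − 310.0 = 6.0 mOsm/kg

6.0 mOsm/kg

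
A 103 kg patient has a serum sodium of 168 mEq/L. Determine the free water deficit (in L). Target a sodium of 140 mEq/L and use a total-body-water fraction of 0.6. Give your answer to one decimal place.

TBW = 0.6 · 103 = 61.8 L
Free water deficit = TBW · (Na/140 − 1)
= 61.8 · (168/140 − 1)
= 61.8 · 0.2
= 12.36 L

12.4 L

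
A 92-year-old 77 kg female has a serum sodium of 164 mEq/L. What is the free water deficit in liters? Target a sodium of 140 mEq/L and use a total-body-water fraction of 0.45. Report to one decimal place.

TBW = 0.45 · 77 = 34.65 L
Free water deficit = TBW · (Na/140 − 1)
= 34.65 · (164/140 − 1)
= 34.65 · 0.1714
= 5.94 L

5.9 L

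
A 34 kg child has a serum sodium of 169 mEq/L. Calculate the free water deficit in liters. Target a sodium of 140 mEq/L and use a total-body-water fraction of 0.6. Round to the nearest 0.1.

4.2 L

TBW = 0.6 · 34 = 20.4 L
Free water deficit = TBW · (Na/140 − 1)
= 20.4 · (169/140 − 1)
= 20.4 · 0.2071
= 4.22 L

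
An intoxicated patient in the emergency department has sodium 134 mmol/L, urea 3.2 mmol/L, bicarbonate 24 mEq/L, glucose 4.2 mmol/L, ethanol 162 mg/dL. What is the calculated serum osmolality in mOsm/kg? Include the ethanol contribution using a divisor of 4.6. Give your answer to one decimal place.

Calculated osmolality = 2·Na + glucose + urea + ethanol/4.6
= 2·134 + 4.2 + 3.2 + 162/4.6
= 268 + 4.20 + 3.20 + 35.22
= 310.62 mOsm/kg

310.6 mOsm/kg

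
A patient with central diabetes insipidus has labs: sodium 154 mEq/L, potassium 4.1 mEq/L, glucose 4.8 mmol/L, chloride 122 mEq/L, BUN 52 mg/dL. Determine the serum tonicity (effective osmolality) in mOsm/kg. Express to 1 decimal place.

Effective osmolality excludes urea (freely permeant across cell membranes):
2·Na + glucose
= 2·154 + 4.8
= 308 + 4.8
= 312.8 mOsm/kg

312.8 mOsm/kg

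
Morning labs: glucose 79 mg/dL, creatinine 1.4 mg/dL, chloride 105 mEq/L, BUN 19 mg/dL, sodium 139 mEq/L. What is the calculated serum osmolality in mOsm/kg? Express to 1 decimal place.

289.2 mOsm/kg

Calculated osmolality = 2·Na + glucose/18 + BUN/2.8
= 2·139 + 79/18 + 19/2.8
= 278 + 4.39 + 6.79
= 289.18 mOsm/kg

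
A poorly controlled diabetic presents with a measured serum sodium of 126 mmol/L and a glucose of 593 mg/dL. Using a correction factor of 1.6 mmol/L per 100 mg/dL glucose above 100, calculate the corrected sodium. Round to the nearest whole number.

134 mmol/L

Corrected Na = measured Na + 1.6 · (glucose − 100)/100
= 126 + 1.6 · (593 − 100)/100
= 126 + 7.9
= 133.9 mmol/L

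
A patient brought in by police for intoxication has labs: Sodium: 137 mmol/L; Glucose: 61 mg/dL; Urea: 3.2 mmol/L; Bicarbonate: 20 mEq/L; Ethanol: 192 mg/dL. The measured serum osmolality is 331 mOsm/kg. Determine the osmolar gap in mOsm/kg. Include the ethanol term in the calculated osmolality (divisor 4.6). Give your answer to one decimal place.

8.7 mOsm/kg

Calculated osmolality = 2·Na + glucose/18 + urea + ethanol/4.6
= 2·137 + 61/18 + 3.2 + 192/4.6
= 274 + 3.39 + 3.20 + 41.74
= 322.33 mOsm/kg ≈ 322.3 mOsm/kg
Osmolar gap = measured − calculated = 331 − 322.3 = 8.7 mOsm/kg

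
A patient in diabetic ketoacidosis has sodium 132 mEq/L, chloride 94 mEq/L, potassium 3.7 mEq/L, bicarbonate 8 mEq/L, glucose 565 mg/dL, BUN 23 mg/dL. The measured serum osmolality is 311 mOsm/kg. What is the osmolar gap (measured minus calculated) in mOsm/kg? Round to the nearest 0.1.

7.4 mOsm/kg

Calculated osmolality = 2·Na + glucose/18 + BUN/2.8
= 2·132 + 565/18 + 23/2.8
= 264 + 31.39 + 8.21
= 303.6 mOsm/kg ≈ 303.6 mOsm/kg
Osmolar gap = measured − calculated = 311 − 303.6 = 7.4 mOsm/kg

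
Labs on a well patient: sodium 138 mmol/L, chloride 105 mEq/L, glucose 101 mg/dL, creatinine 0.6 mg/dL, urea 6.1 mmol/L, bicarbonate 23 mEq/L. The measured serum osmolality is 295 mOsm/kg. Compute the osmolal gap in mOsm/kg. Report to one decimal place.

7.3 mOsm/kg

Calculated osmolality = 2·Na + glucose/18 + urea
= 2·138 + 101/18 + 6.1
= 276 + 5.61 + 6.10
= 287.71 mOsm/kg ≈ 287.7 mOsm/kg
Osmolar gap = measured − calculated = 295 − 287.7 = 7.3 mOsm/kg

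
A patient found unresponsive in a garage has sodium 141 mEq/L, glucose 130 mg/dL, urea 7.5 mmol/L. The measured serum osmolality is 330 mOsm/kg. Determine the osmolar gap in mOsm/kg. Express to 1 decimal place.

33.3 mOsm/kg

Calculated osmolality = 2·Na + glucose/18 + urea
= 2·141 + 130/18 + 7.5
= 282 + 7.22 + 7.50
= 296.72 mOsm/kg ≈ 296.7 mOsm/kg
Osmolar gap = measured − calculated = 330 − 296.7 = 33.3 mOsm/kg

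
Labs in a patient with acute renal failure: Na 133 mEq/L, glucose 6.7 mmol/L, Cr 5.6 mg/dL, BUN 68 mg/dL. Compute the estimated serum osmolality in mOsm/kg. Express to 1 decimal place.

297.0 mOsm/kg

Calculated osmolality = 2·Na + glucose + BUN/2.8
= 2·133 + 6.7 + 68/2.8
= 266 + 6.70 + 24.29
= 296.99 mOsm/kg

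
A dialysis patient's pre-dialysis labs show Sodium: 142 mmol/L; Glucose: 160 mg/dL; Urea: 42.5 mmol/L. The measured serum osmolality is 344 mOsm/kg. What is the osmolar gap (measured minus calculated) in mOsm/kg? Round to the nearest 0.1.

8.6 mOsm/kg

Calculated osmolality = 2·Na + glucose/18 + urea
= 2·142 + 160/18 + 42.5
= 284 + 8.89 + 42.50
= 335.39 mOsm/kg ≈ 335.4 mOsm/kg
Osmolar gap = measured − calculated = 344 − 335.4 = 8.6 mOsm/kg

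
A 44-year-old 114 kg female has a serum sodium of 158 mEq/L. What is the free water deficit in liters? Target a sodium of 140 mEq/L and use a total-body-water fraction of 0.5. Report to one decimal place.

TBW = 0.5 · 114 = 57 L
Free water deficit = TBW · (Na/140 − 1)
= 57 · (158/140 − 1)
= 57 · 0.1286
= 7.33 L

7.3 L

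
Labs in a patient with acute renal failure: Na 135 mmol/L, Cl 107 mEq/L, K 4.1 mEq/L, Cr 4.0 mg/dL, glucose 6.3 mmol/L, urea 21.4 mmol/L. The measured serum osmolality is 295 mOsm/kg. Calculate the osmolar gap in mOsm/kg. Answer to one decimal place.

-2.7 mOsm/kg

Calculated osmolality = 2·Na + glucose + urea
= 2·135 + 6.3 + 21.4
= 270 + 6.30 + 21.40
= 297.7 mOsm/kg ≈ 297.7 mOsm/kg
Osmolar gap = measured − calculated = 295 − 297.7 = -2.7 mOsm/kg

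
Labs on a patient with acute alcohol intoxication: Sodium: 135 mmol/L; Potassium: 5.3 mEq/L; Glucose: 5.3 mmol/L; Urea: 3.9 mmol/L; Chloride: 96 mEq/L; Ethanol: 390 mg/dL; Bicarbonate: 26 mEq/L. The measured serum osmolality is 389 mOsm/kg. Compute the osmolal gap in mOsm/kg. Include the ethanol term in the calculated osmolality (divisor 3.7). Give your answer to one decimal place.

4.4 mOsm/kg

Calculated osmolality = 2·Na + glucose + urea + ethanol/3.7
= 2·135 + 5.3 + 3.9 + 390/3.7
= 270 + 5.30 + 3.90 + 105.41
= 384.61 mOsm/kg ≈ 384.6 mOsm/kg
Osmolar gap = measured − calculated = 389 − 384.6 = 4.4 mOsm/kg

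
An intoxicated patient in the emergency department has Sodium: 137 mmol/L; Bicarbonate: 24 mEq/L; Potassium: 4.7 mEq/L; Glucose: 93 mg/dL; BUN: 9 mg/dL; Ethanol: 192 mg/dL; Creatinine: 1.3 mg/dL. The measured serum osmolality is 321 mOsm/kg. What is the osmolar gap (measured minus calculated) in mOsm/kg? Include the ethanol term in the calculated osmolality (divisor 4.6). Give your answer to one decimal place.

-3.1 mOsm/kg

Calculated osmolality = 2·Na + glucose/18 + BUN/2.8 + ethanol/4.6
= 2·137 + 93/18 + 9/2.8 + 192/4.6
= 274 + 5.17 + 3.21 + 41.74
= 324.12 mOsm/kg ≈ 324.1 mOsm/kg
Osmolar gap = measured − calculated = 321 − 324.1 = -3.1 mOsm/kg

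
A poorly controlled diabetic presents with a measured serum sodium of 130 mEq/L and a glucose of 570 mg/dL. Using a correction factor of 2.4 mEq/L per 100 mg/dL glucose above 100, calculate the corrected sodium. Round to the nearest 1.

Corrected Na = measured Na + 2.4 · (glucose − 100)/100
= 130 + 2.4 · (570 − 100)/100
= 130 + 11.3
= 141.3 mEq/L

141 mEq/L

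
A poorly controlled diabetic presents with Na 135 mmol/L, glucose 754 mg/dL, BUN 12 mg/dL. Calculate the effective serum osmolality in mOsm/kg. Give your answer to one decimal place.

311.9 mOsm/kg

Effective osmolality excludes urea (freely permeant across cell membranes):
2·Na + glucose/18
= 2·135 + 754/18
= 270 + 41.89
= 311.89 mOsm/kg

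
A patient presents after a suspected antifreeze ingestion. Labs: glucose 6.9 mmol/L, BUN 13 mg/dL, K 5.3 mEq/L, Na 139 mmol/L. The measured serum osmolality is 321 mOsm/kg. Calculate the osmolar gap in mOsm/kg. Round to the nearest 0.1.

Calculated osmolality = 2·Na + glucose + BUN/2.8
= 2·139 + 6.9 + 13/2.8
= 278 + 6.90 + 4.64
= 289.54 mOsm/kg ≈ 289.5 mOsm/kg
Osmolar gap = measured − calculated = 321 − 289.5 = 31.5 mOsm/kg

31.5 mOsm/kg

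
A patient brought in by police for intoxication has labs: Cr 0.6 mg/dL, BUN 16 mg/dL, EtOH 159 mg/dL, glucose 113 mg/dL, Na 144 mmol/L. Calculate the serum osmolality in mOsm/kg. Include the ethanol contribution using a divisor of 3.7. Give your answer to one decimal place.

343.0 mOsm/kg

Calculated osmolality = 2·Na + glucose/18 + BUN/2.8 + ethanol/3.7
= 2·144 + 113/18 + 16/2.8 + 159/3.7
= 288 + 6.28 + 5.71 + 42.97
= 342.96 mOsm/kg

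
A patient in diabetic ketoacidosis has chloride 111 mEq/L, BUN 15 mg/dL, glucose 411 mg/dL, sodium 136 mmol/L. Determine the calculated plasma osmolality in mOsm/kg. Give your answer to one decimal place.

300.2 mOsm/kg

Calculated osmolality = 2·Na + glucose/18 + BUN/2.8
= 2·136 + 411/18 + 15/2.8
= 272 + 22.83 + 5.36
= 300.19 mOsm/kg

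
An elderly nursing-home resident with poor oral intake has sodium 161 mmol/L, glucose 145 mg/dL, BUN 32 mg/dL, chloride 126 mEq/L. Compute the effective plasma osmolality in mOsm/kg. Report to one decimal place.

Effective osmolality excludes urea (freely permeant across cell membranes):
2·Na + glucose/18
= 2·161 + 145/18
= 322 + 8.06
= 330.06 mOsm/kg

330.1 mOsm/kg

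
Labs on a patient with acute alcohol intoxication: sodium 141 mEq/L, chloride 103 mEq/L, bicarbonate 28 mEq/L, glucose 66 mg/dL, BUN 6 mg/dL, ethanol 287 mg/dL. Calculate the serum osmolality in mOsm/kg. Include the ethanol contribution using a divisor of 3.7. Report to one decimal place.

Calculated osmolality = 2·Na + glucose/18 + BUN/2.8 + ethanol/3.7
= 2·141 + 66/18 + 6/2.8 + 287/3.7
= 282 + 3.67 + 2.14 + 77.57
= 365.38 mOsm/kg

365.4 mOsm/kg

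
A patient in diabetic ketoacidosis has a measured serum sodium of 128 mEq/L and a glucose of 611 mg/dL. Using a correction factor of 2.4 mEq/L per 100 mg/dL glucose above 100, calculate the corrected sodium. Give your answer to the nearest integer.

140 mEq/L

Corrected Na = measured Na + 2.4 · (glucose − 100)/100
= 128 + 2.4 · (611 − 100)/100
= 128 + 12.3
= 140.3 mEq/L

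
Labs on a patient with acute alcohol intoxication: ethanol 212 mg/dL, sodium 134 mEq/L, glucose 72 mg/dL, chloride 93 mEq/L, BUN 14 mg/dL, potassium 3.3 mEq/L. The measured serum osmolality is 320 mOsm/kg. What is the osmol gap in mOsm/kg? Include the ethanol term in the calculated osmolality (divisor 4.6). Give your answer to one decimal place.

Calculated osmolality = 2·Na + glucose/18 + BUN/2.8 + ethanol/4.6
= 2·134 + 72/18 + 14/2.8 + 212/4.6
= 268 + 4 + 5 + 46.09
= 323.09 mOsm/kg ≈ 323.1 mOsm/kg
Osmolar gap = measured − calculated = 320 − 323.1 = -3.1 mOsm/kg

-3.1 mOsm/kg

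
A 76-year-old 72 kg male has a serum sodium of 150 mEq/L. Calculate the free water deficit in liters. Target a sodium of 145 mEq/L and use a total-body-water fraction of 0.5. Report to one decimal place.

1.2 L

TBW = 0.5 · 72 = 36 L
Free water deficit = TBW · (Na/145 − 1)
= 36 · (150/145 − 1)
= 36 · 0.0345
= 1.24 L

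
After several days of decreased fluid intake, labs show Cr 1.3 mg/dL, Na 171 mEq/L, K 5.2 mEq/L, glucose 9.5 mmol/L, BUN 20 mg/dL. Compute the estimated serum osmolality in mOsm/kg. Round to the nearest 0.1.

358.6 mOsm/kg

Calculated osmolality = 2·Na + glucose + BUN/2.8
= 2·171 + 9.5 + 20/2.8
= 342 + 9.50 + 7.14
= 358.64 mOsm/kg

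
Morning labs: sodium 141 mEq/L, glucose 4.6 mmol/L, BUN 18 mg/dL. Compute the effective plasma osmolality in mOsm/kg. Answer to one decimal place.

Effective osmolality excludes urea (freely permeant across cell membranes):
2·Na + glucose
= 2·141 + 4.6
= 282 + 4.6
= 286.6 mOsm/kg

286.6 mOsm/kg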